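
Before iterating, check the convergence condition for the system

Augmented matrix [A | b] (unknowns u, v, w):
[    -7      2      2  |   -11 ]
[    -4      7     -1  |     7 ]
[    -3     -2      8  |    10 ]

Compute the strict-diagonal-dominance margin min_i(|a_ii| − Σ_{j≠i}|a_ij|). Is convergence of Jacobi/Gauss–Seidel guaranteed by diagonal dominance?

2

row 1: |-7| − (2+2) = 3
row 2: |7| − (4+1) = 2
row 3: |8| − (3+2) = 3
minimum over rows = 2 → strictly diagonally dominant (convergence guaranteed)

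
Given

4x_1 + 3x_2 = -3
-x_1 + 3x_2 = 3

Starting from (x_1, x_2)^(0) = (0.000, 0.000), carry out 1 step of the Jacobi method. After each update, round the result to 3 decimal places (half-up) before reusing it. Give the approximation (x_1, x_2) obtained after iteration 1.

Iteration 1:
  x_1 = (-3 - (3)·0.000) / (4) = -0.750
  x_2 = (3 - (-1)·0.000) / (3) = 1.000

(-0.750, 1.000)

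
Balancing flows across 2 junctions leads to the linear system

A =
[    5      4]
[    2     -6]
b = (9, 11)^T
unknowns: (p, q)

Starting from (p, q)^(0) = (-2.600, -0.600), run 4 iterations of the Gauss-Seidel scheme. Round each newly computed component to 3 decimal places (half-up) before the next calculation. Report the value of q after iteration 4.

Iteration 1:
  p = (9 - (4)·-0.600) / (5) = 2.280
  q = (11 - (2)·2.280) / (-6) = -1.073
Iteration 2:
  p = (9 - (4)·-1.073) / (5) = 2.658
  q = (11 - (2)·2.658) / (-6) = -0.947
Iteration 3:
  p = (9 - (4)·-0.947) / (5) = 2.558
  q = (11 - (2)·2.558) / (-6) = -0.981
Iteration 4:
  p = (9 - (4)·-0.981) / (5) = 2.585
  q = (11 - (2)·2.585) / (-6) = -0.972

-0.972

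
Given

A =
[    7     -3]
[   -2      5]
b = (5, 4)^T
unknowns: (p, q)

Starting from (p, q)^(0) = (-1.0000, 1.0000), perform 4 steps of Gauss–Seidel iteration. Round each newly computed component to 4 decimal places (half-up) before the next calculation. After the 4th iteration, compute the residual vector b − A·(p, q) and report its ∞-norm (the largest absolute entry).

Iteration 1:
  p = (5 - (-3)·1.0000) / (7) = 1.1429
  q = (4 - (-2)·1.1429) / (5) = 1.2572
Iteration 2:
  p = (5 - (-3)·1.2572) / (7) = 1.2531
  q = (4 - (-2)·1.2531) / (5) = 1.3012
Iteration 3:
  p = (5 - (-3)·1.3012) / (7) = 1.2719
  q = (4 - (-2)·1.2719) / (5) = 1.3088
Iteration 4:
  p = (5 - (-3)·1.3088) / (7) = 1.2752
  q = (4 - (-2)·1.2752) / (5) = 1.3101
Residual b − A·x = (0.0039, -0.0001); ∞-norm = 0.0039

0.0039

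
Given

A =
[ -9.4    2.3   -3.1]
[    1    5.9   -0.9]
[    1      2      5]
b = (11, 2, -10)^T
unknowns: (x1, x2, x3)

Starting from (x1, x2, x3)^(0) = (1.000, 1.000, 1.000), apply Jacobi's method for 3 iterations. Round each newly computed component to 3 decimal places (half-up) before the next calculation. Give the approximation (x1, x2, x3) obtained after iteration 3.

Iteration 1:
  x1 = (11 - (2.3)·1.000 - (-3.1)·1.000) / (-9.4) = -1.255
  x2 = (2 - (1)·1.000 - (-0.9)·1.000) / (5.9) = 0.322
  x3 = (-10 - (1)·1.000 - (2)·1.000) / (5) = -2.600
Iteration 2:
  x1 = (11 - (2.3)·0.322 - (-3.1)·-2.600) / (-9.4) = -0.234
  x2 = (2 - (1)·-1.255 - (-0.9)·-2.600) / (5.9) = 0.155
  x3 = (-10 - (1)·-1.255 - (2)·0.322) / (5) = -1.878
Iteration 3:
  x1 = (11 - (2.3)·0.155 - (-3.1)·-1.878) / (-9.4) = -0.513
  x2 = (2 - (1)·-0.234 - (-0.9)·-1.878) / (5.9) = 0.092
  x3 = (-10 - (1)·-0.234 - (2)·0.155) / (5) = -2.015

(-0.513, 0.092, -2.015)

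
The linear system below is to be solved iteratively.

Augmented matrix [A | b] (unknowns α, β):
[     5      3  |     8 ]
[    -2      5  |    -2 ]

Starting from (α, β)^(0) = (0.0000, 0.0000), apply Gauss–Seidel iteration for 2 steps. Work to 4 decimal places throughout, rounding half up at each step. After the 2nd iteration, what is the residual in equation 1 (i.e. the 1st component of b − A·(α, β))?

Iteration 1:
  α = (8 - (3)·0.0000) / (5) = 1.6000
  β = (-2 - (-2)·1.6000) / (5) = 0.2400
Iteration 2:
  α = (8 - (3)·0.2400) / (5) = 1.4560
  β = (-2 - (-2)·1.4560) / (5) = 0.1824
Residual b − A·x = (0.1728, 0.0000)

0.1728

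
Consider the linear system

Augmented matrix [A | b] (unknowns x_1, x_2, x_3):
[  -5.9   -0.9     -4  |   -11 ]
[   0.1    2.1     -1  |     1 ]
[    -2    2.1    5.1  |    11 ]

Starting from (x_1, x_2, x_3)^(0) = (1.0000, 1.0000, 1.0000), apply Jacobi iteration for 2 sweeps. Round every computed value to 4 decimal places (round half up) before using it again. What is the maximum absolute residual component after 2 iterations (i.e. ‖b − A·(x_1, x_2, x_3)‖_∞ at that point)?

2.6465

Iteration 1:
  x_1 = (-11 - (-0.9)·1.0000 - (-4)·1.0000) / (-5.9) = 1.0339
  x_2 = (1 - (0.1)·1.0000 - (-1)·1.0000) / (2.1) = 0.9048
  x_3 = (11 - (-2)·1.0000 - (2.1)·1.0000) / (5.1) = 2.1373
Iteration 2:
  x_1 = (-11 - (-0.9)·0.9048 - (-4)·2.1373) / (-5.9) = 0.2774
  x_2 = (1 - (0.1)·1.0339 - (-1)·2.1373) / (2.1) = 1.4447
  x_3 = (11 - (-2)·1.0339 - (2.1)·0.9048) / (5.1) = 2.1897
Residual b − A·x = (0.6957, 0.1281, -2.6465); ∞-norm = 2.6465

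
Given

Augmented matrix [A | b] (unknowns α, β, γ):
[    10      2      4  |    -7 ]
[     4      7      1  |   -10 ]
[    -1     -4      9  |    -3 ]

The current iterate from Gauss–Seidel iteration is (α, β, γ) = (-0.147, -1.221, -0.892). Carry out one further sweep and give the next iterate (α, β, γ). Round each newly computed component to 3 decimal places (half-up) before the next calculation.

One sweep:
  α = (-7 - (2)·-1.221 - (4)·-0.892) / (10) = -0.099
  β = (-10 - (4)·-0.099 - (1)·-0.892) / (7) = -1.245
  γ = (-3 - (-1)·-0.099 - (-4)·-1.245) / (9) = -0.898

(-0.099, -1.245, -0.898)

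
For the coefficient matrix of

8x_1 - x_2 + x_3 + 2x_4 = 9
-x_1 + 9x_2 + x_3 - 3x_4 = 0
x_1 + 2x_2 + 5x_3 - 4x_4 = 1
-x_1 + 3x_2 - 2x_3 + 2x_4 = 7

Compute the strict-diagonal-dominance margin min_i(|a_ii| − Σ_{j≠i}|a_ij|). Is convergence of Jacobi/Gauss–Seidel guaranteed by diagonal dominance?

-4

row 1: |8| − (1+1+2) = 4
row 2: |9| − (1+1+3) = 4
row 3: |5| − (1+2+4) = -2
row 4: |2| − (1+3+2) = -4
minimum over rows = -4 → not strictly diagonally dominant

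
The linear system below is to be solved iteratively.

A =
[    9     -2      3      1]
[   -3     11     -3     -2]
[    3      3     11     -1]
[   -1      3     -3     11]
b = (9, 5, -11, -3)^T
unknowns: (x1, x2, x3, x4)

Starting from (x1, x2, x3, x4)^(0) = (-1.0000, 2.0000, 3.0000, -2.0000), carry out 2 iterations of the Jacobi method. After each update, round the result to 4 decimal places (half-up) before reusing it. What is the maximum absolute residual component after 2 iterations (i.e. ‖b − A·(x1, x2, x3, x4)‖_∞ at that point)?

2.4821

Iteration 1:
  x1 = (9 - (-2)·2.0000 - (3)·3.0000 - (1)·-2.0000) / (9) = 0.6667
  x2 = (5 - (-3)·-1.0000 - (-3)·3.0000 - (-2)·-2.0000) / (11) = 0.6364
  x3 = (-11 - (3)·-1.0000 - (3)·2.0000 - (-1)·-2.0000) / (11) = -1.4545
  x4 = (-3 - (-1)·-1.0000 - (3)·2.0000 - (-3)·3.0000) / (11) = -0.0909
Iteration 2:
  x1 = (9 - (-2)·0.6364 - (3)·-1.4545 - (1)·-0.0909) / (9) = 1.6364
  x2 = (5 - (-3)·0.6667 - (-3)·-1.4545 - (-2)·-0.0909) / (11) = 0.2232
  x3 = (-11 - (3)·0.6667 - (3)·0.6364 - (-1)·-0.0909) / (11) = -1.3637
  x4 = (-3 - (-1)·0.6667 - (3)·0.6364 - (-3)·-1.4545) / (11) = -0.7824
Residual b − A·x = (-0.4077, 1.7981, -2.3605, 2.4821); ∞-norm = 2.4821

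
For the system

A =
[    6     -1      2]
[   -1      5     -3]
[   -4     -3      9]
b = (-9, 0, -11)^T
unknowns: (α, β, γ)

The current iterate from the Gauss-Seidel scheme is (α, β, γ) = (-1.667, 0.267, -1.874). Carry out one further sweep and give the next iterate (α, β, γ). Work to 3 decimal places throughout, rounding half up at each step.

(-0.831, -1.291, -2.022)

One sweep:
  α = (-9 - (-1)·0.267 - (2)·-1.874) / (6) = -0.831
  β = (0 - (-1)·-0.831 - (-3)·-1.874) / (5) = -1.291
  γ = (-11 - (-4)·-0.831 - (-3)·-1.291) / (9) = -2.022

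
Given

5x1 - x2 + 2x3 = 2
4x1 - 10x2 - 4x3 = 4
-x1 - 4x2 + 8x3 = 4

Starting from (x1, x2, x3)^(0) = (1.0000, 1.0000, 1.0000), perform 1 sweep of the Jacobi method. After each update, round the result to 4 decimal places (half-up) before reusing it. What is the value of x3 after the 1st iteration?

Iteration 1:
  x1 = (2 - (-1)·1.0000 - (2)·1.0000) / (5) = 0.2000
  x2 = (4 - (4)·1.0000 - (-4)·1.0000) / (-10) = -0.4000
  x3 = (4 - (-1)·1.0000 - (-4)·1.0000) / (8) = 1.1250

1.1250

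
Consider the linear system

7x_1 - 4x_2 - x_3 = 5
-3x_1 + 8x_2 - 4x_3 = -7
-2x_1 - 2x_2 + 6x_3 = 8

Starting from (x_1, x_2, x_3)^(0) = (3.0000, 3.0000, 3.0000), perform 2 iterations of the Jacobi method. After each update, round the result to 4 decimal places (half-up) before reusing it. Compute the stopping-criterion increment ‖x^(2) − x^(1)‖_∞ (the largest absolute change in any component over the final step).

0.6666

Iteration 1:
  x_1 = (5 - (-4)·3.0000 - (-1)·3.0000) / (7) = 2.8571
  x_2 = (-7 - (-3)·3.0000 - (-4)·3.0000) / (8) = 1.7500
  x_3 = (8 - (-2)·3.0000 - (-2)·3.0000) / (6) = 3.3333
Iteration 2:
  x_1 = (5 - (-4)·1.7500 - (-1)·3.3333) / (7) = 2.1905
  x_2 = (-7 - (-3)·2.8571 - (-4)·3.3333) / (8) = 1.8631
  x_3 = (8 - (-2)·2.8571 - (-2)·1.7500) / (6) = 2.8690
Change: (-0.6666, 0.1131, -0.4643) → max |·| = 0.6666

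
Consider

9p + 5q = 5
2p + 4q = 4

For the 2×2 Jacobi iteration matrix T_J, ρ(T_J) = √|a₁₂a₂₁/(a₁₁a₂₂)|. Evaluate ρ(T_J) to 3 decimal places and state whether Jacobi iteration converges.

0.527

a₁₂a₂₁/(a₁₁a₂₂) = (5)·(2) / ((9)·(4)) = 0.277778
ρ = √|0.277778| = √0.277778 = 0.527
ρ < 1, so Jacobi converges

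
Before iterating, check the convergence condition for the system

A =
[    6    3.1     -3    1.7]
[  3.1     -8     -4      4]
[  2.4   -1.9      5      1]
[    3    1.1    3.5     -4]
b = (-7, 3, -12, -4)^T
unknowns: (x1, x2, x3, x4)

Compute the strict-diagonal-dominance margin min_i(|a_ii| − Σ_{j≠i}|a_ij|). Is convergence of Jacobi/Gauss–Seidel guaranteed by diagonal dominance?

row 1: |6| − (3.1+3+1.7) = -1.8
row 2: |-8| − (3.1+4+4) = -3.1
row 3: |5| − (2.4+1.9+1) = -0.3
row 4: |-4| − (3+1.1+3.5) = -3.6
minimum over rows = -3.6 → not strictly diagonally dominant

-3.6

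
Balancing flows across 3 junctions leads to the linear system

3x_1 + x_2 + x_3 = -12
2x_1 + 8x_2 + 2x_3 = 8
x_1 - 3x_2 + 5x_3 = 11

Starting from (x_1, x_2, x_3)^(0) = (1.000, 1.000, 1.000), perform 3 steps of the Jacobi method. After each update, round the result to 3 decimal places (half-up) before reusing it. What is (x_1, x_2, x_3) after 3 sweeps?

(-5.650, 1.400, 4.117)

Iteration 1:
  x_1 = (-12 - (1)·1.000 - (1)·1.000) / (3) = -4.667
  x_2 = (8 - (2)·1.000 - (2)·1.000) / (8) = 0.500
  x_3 = (11 - (1)·1.000 - (-3)·1.000) / (5) = 2.600
Iteration 2:
  x_1 = (-12 - (1)·0.500 - (1)·2.600) / (3) = -5.033
  x_2 = (8 - (2)·-4.667 - (2)·2.600) / (8) = 1.517
  x_3 = (11 - (1)·-4.667 - (-3)·0.500) / (5) = 3.433
Iteration 3:
  x_1 = (-12 - (1)·1.517 - (1)·3.433) / (3) = -5.650
  x_2 = (8 - (2)·-5.033 - (2)·3.433) / (8) = 1.400
  x_3 = (11 - (1)·-5.033 - (-3)·1.517) / (5) = 4.117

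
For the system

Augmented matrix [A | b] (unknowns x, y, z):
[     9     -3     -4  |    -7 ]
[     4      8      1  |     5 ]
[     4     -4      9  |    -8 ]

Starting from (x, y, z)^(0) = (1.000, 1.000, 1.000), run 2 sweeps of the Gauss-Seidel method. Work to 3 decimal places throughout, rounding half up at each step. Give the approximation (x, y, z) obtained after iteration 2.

(-0.908, 1.162, 0.031)

Iteration 1:
  x = (-7 - (-3)·1.000 - (-4)·1.000) / (9) = 0.000
  y = (5 - (4)·0.000 - (1)·1.000) / (8) = 0.500
  z = (-8 - (4)·0.000 - (-4)·0.500) / (9) = -0.667
Iteration 2:
  x = (-7 - (-3)·0.500 - (-4)·-0.667) / (9) = -0.908
  y = (5 - (4)·-0.908 - (1)·-0.667) / (8) = 1.162
  z = (-8 - (4)·-0.908 - (-4)·1.162) / (9) = 0.031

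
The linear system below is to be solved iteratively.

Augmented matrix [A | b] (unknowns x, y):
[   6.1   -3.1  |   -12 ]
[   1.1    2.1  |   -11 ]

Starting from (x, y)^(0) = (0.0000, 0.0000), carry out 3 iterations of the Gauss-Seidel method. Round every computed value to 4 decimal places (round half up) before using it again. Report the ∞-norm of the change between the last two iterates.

Iteration 1:
  x = (-12 - (-3.1)·0.0000) / (6.1) = -1.9672
  y = (-11 - (1.1)·-1.9672) / (2.1) = -4.2077
Iteration 2:
  x = (-12 - (-3.1)·-4.2077) / (6.1) = -4.1056
  y = (-11 - (1.1)·-4.1056) / (2.1) = -3.0875
Iteration 3:
  x = (-12 - (-3.1)·-3.0875) / (6.1) = -3.5363
  y = (-11 - (1.1)·-3.5363) / (2.1) = -3.3857
Change: (0.5693, -0.2982) → max |·| = 0.5693

0.5693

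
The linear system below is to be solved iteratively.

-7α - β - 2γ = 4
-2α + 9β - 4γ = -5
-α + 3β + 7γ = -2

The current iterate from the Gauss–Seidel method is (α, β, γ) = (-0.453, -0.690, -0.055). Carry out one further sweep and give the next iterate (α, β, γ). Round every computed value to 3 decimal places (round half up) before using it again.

One sweep:
  α = (4 - (-1)·-0.690 - (-2)·-0.055) / (-7) = -0.457
  β = (-5 - (-2)·-0.457 - (-4)·-0.055) / (9) = -0.682
  γ = (-2 - (-1)·-0.457 - (3)·-0.682) / (7) = -0.059

(-0.457, -0.682, -0.059)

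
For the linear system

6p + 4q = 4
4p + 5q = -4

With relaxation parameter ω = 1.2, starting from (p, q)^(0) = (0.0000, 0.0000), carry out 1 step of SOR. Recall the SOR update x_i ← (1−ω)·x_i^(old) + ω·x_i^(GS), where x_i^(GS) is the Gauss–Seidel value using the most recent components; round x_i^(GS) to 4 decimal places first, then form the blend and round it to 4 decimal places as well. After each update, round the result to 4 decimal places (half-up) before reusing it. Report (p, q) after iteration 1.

(0.8000, -1.7280)

Iteration 1:
  p: GS value = (4 - (4)·0.0000) / (6) = 0.6667;  p ← (1−ω)·0.0000 + ω·0.6667 = 0.8000
  q: GS value = (-4 - (4)·0.8000) / (5) = -1.4400;  q ← (1−ω)·0.0000 + ω·-1.4400 = -1.7280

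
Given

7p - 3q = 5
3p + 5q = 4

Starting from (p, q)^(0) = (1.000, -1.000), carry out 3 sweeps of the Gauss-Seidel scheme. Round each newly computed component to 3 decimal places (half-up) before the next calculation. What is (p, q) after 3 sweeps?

Iteration 1:
  p = (5 - (-3)·-1.000) / (7) = 0.286
  q = (4 - (3)·0.286) / (5) = 0.628
Iteration 2:
  p = (5 - (-3)·0.628) / (7) = 0.983
  q = (4 - (3)·0.983) / (5) = 0.210
Iteration 3:
  p = (5 - (-3)·0.210) / (7) = 0.804
  q = (4 - (3)·0.804) / (5) = 0.318

(0.804, 0.318)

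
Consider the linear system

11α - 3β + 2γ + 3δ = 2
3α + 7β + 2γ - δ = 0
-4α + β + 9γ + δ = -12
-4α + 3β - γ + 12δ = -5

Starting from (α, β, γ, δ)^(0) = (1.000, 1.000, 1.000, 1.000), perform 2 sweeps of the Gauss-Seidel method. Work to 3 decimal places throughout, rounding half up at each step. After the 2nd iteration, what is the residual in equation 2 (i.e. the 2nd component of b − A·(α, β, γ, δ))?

-0.610

Iteration 1:
  α = (2 - (-3)·1.000 - (2)·1.000 - (3)·1.000) / (11) = 0.000
  β = (0 - (3)·0.000 - (2)·1.000 - (-1)·1.000) / (7) = -0.143
  γ = (-12 - (-4)·0.000 - (1)·-0.143 - (1)·1.000) / (9) = -1.429
  δ = (-5 - (-4)·0.000 - (3)·-0.143 - (-1)·-1.429) / (12) = -0.500
Iteration 2:
  α = (2 - (-3)·-0.143 - (2)·-1.429 - (3)·-0.500) / (11) = 0.539
  β = (0 - (3)·0.539 - (2)·-1.429 - (-1)·-0.500) / (7) = 0.106
  γ = (-12 - (-4)·0.539 - (1)·0.106 - (1)·-0.500) / (9) = -1.050
  δ = (-5 - (-4)·0.539 - (3)·0.106 - (-1)·-1.050) / (12) = -0.351
Residual b − A·x = (-0.458, -0.610, -0.149, 0.000)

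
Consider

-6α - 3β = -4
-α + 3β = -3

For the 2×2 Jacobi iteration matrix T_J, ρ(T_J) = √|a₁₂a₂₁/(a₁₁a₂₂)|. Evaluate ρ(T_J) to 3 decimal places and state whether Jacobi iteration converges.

a₁₂a₂₁/(a₁₁a₂₂) = (-3)·(-1) / ((-6)·(3)) = -0.166667
ρ = √|-0.166667| = √0.166667 = 0.408
ρ < 1, so Jacobi converges

0.408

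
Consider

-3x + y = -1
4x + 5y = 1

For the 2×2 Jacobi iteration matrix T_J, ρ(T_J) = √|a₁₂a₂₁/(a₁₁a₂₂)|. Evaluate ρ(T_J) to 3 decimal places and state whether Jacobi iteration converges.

0.516

a₁₂a₂₁/(a₁₁a₂₂) = (1)·(4) / ((-3)·(5)) = -0.266667
ρ = √|-0.266667| = √0.266667 = 0.516
ρ < 1, so Jacobi converges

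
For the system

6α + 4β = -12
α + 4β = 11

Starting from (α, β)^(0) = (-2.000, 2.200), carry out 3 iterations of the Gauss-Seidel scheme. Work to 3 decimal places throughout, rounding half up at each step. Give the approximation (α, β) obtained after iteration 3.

(-4.569, 3.892)

Iteration 1:
  α = (-12 - (4)·2.200) / (6) = -3.467
  β = (11 - (1)·-3.467) / (4) = 3.617
Iteration 2:
  α = (-12 - (4)·3.617) / (6) = -4.411
  β = (11 - (1)·-4.411) / (4) = 3.853
Iteration 3:
  α = (-12 - (4)·3.853) / (6) = -4.569
  β = (11 - (1)·-4.569) / (4) = 3.892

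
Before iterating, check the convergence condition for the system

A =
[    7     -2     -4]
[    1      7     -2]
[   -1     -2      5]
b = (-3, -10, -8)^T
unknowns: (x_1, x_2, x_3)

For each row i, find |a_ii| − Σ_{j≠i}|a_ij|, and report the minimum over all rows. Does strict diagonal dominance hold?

row 1: |7| − (2+4) = 1
row 2: |7| − (1+2) = 4
row 3: |5| − (1+2) = 2
minimum over rows = 1 → strictly diagonally dominant (convergence guaranteed)

1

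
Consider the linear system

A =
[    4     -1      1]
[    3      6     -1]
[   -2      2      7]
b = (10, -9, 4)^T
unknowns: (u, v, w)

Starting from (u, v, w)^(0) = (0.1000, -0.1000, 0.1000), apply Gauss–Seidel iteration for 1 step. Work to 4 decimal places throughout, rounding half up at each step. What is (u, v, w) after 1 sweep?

Iteration 1:
  u = (10 - (-1)·-0.1000 - (1)·0.1000) / (4) = 2.4500
  v = (-9 - (3)·2.4500 - (-1)·0.1000) / (6) = -2.7083
  w = (4 - (-2)·2.4500 - (2)·-2.7083) / (7) = 2.0452

(2.4500, -2.7083, 2.0452)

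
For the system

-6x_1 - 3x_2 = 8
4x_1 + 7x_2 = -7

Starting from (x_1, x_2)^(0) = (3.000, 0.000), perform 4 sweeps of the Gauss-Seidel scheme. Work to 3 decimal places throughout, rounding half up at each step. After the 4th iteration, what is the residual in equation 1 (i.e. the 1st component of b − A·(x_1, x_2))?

Iteration 1:
  x_1 = (8 - (-3)·0.000) / (-6) = -1.333
  x_2 = (-7 - (4)·-1.333) / (7) = -0.238
Iteration 2:
  x_1 = (8 - (-3)·-0.238) / (-6) = -1.214
  x_2 = (-7 - (4)·-1.214) / (7) = -0.306
Iteration 3:
  x_1 = (8 - (-3)·-0.306) / (-6) = -1.180
  x_2 = (-7 - (4)·-1.180) / (7) = -0.326
Iteration 4:
  x_1 = (8 - (-3)·-0.326) / (-6) = -1.170
  x_2 = (-7 - (4)·-1.170) / (7) = -0.331
Residual b − A·x = (-0.013, -0.003)

-0.013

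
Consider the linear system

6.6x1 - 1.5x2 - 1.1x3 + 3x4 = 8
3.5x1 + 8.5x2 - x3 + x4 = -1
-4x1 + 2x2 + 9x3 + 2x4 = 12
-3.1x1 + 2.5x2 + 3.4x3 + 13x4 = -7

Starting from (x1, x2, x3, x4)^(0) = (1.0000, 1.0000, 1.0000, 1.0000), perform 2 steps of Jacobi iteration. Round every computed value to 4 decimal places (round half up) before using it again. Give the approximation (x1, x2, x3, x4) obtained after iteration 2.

(1.6567, -0.3463, 2.1303, -0.5108)

Iteration 1:
  x1 = (8 - (-1.5)·1.0000 - (-1.1)·1.0000 - (3)·1.0000) / (6.6) = 1.1515
  x2 = (-1 - (3.5)·1.0000 - (-1)·1.0000 - (1)·1.0000) / (8.5) = -0.5294
  x3 = (12 - (-4)·1.0000 - (2)·1.0000 - (2)·1.0000) / (9) = 1.3333
  x4 = (-7 - (-3.1)·1.0000 - (2.5)·1.0000 - (3.4)·1.0000) / (13) = -0.7538
Iteration 2:
  x1 = (8 - (-1.5)·-0.5294 - (-1.1)·1.3333 - (3)·-0.7538) / (6.6) = 1.6567
  x2 = (-1 - (3.5)·1.1515 - (-1)·1.3333 - (1)·-0.7538) / (8.5) = -0.3463
  x3 = (12 - (-4)·1.1515 - (2)·-0.5294 - (2)·-0.7538) / (9) = 2.1303
  x4 = (-7 - (-3.1)·1.1515 - (2.5)·-0.5294 - (3.4)·1.3333) / (13) = -0.5108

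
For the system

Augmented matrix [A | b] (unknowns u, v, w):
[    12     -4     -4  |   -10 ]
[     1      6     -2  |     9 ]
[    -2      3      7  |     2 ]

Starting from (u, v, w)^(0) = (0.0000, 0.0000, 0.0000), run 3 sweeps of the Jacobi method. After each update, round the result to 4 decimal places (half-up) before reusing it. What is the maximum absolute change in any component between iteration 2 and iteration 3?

0.3928

Iteration 1:
  u = (-10 - (-4)·0.0000 - (-4)·0.0000) / (12) = -0.8333
  v = (9 - (1)·0.0000 - (-2)·0.0000) / (6) = 1.5000
  w = (2 - (-2)·0.0000 - (3)·0.0000) / (7) = 0.2857
Iteration 2:
  u = (-10 - (-4)·1.5000 - (-4)·0.2857) / (12) = -0.2381
  v = (9 - (1)·-0.8333 - (-2)·0.2857) / (6) = 1.7341
  w = (2 - (-2)·-0.8333 - (3)·1.5000) / (7) = -0.5952
Iteration 3:
  u = (-10 - (-4)·1.7341 - (-4)·-0.5952) / (12) = -0.4537
  v = (9 - (1)·-0.2381 - (-2)·-0.5952) / (6) = 1.3413
  w = (2 - (-2)·-0.2381 - (3)·1.7341) / (7) = -0.5255
Change: (-0.2156, -0.3928, 0.0697) → max |·| = 0.3928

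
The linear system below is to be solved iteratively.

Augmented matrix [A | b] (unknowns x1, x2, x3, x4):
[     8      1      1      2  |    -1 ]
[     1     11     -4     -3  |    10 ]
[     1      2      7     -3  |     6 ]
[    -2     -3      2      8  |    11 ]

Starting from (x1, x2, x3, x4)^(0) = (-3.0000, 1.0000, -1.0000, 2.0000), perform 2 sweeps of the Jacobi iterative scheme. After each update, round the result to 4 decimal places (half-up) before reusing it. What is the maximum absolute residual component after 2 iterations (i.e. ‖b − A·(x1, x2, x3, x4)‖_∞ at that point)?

Iteration 1:
  x1 = (-1 - (1)·1.0000 - (1)·-1.0000 - (2)·2.0000) / (8) = -0.6250
  x2 = (10 - (1)·-3.0000 - (-4)·-1.0000 - (-3)·2.0000) / (11) = 1.3636
  x3 = (6 - (1)·-3.0000 - (2)·1.0000 - (-3)·2.0000) / (7) = 1.8571
  x4 = (11 - (-2)·-3.0000 - (-3)·1.0000 - (2)·-1.0000) / (8) = 1.2500
Iteration 2:
  x1 = (-1 - (1)·1.3636 - (1)·1.8571 - (2)·1.2500) / (8) = -0.8401
  x2 = (10 - (1)·-0.6250 - (-4)·1.8571 - (-3)·1.2500) / (11) = 1.9821
  x3 = (6 - (1)·-0.6250 - (2)·1.3636 - (-3)·1.2500) / (7) = 1.0925
  x4 = (11 - (-2)·-0.6250 - (-3)·1.3636 - (2)·1.8571) / (8) = 1.2658
Residual b − A·x = (0.1146, -2.7956, -0.9742, 2.9547); ∞-norm = 2.9547

2.9547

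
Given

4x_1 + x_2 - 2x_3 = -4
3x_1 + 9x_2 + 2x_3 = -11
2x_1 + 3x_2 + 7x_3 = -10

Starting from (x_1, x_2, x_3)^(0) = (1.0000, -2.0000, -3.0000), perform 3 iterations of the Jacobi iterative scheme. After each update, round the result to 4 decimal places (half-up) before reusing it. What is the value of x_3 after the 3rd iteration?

Iteration 1:
  x_1 = (-4 - (1)·-2.0000 - (-2)·-3.0000) / (4) = -2.0000
  x_2 = (-11 - (3)·1.0000 - (2)·-3.0000) / (9) = -0.8889
  x_3 = (-10 - (2)·1.0000 - (3)·-2.0000) / (7) = -0.8571
Iteration 2:
  x_1 = (-4 - (1)·-0.8889 - (-2)·-0.8571) / (4) = -1.2063
  x_2 = (-11 - (3)·-2.0000 - (2)·-0.8571) / (9) = -0.3651
  x_3 = (-10 - (2)·-2.0000 - (3)·-0.8889) / (7) = -0.4762
Iteration 3:
  x_1 = (-4 - (1)·-0.3651 - (-2)·-0.4762) / (4) = -1.1468
  x_2 = (-11 - (3)·-1.2063 - (2)·-0.4762) / (9) = -0.7143
  x_3 = (-10 - (2)·-1.2063 - (3)·-0.3651) / (7) = -0.9274

-0.9274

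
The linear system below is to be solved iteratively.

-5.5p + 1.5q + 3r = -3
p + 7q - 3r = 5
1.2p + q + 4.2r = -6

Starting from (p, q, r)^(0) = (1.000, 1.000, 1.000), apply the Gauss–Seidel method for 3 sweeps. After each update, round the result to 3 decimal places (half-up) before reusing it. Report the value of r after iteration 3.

-1.414

Iteration 1:
  p = (-3 - (1.5)·1.000 - (3)·1.000) / (-5.5) = 1.364
  q = (5 - (1)·1.364 - (-3)·1.000) / (7) = 0.948
  r = (-6 - (1.2)·1.364 - (1)·0.948) / (4.2) = -2.044
Iteration 2:
  p = (-3 - (1.5)·0.948 - (3)·-2.044) / (-5.5) = -0.311
  q = (5 - (1)·-0.311 - (-3)·-2.044) / (7) = -0.117
  r = (-6 - (1.2)·-0.311 - (1)·-0.117) / (4.2) = -1.312
Iteration 3:
  p = (-3 - (1.5)·-0.117 - (3)·-1.312) / (-5.5) = -0.202
  q = (5 - (1)·-0.202 - (-3)·-1.312) / (7) = 0.181
  r = (-6 - (1.2)·-0.202 - (1)·0.181) / (4.2) = -1.414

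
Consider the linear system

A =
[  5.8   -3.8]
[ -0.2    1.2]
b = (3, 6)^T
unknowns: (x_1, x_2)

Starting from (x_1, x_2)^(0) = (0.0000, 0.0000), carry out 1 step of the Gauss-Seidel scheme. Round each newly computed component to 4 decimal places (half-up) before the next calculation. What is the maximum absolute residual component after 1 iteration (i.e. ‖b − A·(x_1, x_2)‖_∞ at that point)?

Iteration 1:
  x_1 = (3 - (-3.8)·0.0000) / (5.8) = 0.5172
  x_2 = (6 - (-0.2)·0.5172) / (1.2) = 5.0862
Residual b − A·x = (19.3278, 0.0000); ∞-norm = 19.3278

19.3278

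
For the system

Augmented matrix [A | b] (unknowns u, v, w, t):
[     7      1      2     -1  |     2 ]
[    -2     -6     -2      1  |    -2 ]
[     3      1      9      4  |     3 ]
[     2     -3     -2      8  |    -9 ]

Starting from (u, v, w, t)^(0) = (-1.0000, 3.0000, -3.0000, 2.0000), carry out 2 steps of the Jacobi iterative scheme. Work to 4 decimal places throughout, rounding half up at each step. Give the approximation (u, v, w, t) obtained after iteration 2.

Iteration 1:
  u = (2 - (1)·3.0000 - (2)·-3.0000 - (-1)·2.0000) / (7) = 1.0000
  v = (-2 - (-2)·-1.0000 - (-2)·-3.0000 - (1)·2.0000) / (-6) = 2.0000
  w = (3 - (3)·-1.0000 - (1)·3.0000 - (4)·2.0000) / (9) = -0.5556
  t = (-9 - (2)·-1.0000 - (-3)·3.0000 - (-2)·-3.0000) / (8) = -0.5000
Iteration 2:
  u = (2 - (1)·2.0000 - (2)·-0.5556 - (-1)·-0.5000) / (7) = 0.0873
  v = (-2 - (-2)·1.0000 - (-2)·-0.5556 - (1)·-0.5000) / (-6) = 0.1019
  w = (3 - (3)·1.0000 - (1)·2.0000 - (4)·-0.5000) / (9) = 0.0000
  t = (-9 - (2)·1.0000 - (-3)·2.0000 - (-2)·-0.5556) / (8) = -0.7639

(0.0873, 0.1019, 0.0000, -0.7639)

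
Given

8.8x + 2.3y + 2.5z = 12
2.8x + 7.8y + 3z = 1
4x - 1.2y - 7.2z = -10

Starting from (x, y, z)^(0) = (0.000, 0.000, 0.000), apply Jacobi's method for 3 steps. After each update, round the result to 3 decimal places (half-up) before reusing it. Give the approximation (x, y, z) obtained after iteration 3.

(0.994, -1.025, 2.058)

Iteration 1:
  x = (12 - (2.3)·0.000 - (2.5)·0.000) / (8.8) = 1.364
  y = (1 - (2.8)·0.000 - (3)·0.000) / (7.8) = 0.128
  z = (-10 - (4)·0.000 - (-1.2)·0.000) / (-7.2) = 1.389
Iteration 2:
  x = (12 - (2.3)·0.128 - (2.5)·1.389) / (8.8) = 0.936
  y = (1 - (2.8)·1.364 - (3)·1.389) / (7.8) = -0.896
  z = (-10 - (4)·1.364 - (-1.2)·0.128) / (-7.2) = 2.125
Iteration 3:
  x = (12 - (2.3)·-0.896 - (2.5)·2.125) / (8.8) = 0.994
  y = (1 - (2.8)·0.936 - (3)·2.125) / (7.8) = -1.025
  z = (-10 - (4)·0.936 - (-1.2)·-0.896) / (-7.2) = 2.058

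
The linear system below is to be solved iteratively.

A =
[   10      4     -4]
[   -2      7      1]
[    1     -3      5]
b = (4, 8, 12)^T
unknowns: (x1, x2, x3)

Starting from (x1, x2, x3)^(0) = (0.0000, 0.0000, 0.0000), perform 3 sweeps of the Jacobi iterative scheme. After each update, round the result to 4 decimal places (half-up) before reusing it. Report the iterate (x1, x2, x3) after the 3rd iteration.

Iteration 1:
  x1 = (4 - (4)·0.0000 - (-4)·0.0000) / (10) = 0.4000
  x2 = (8 - (-2)·0.0000 - (1)·0.0000) / (7) = 1.1429
  x3 = (12 - (1)·0.0000 - (-3)·0.0000) / (5) = 2.4000
Iteration 2:
  x1 = (4 - (4)·1.1429 - (-4)·2.4000) / (10) = 0.9028
  x2 = (8 - (-2)·0.4000 - (1)·2.4000) / (7) = 0.9143
  x3 = (12 - (1)·0.4000 - (-3)·1.1429) / (5) = 3.0057
Iteration 3:
  x1 = (4 - (4)·0.9143 - (-4)·3.0057) / (10) = 1.2366
  x2 = (8 - (-2)·0.9028 - (1)·3.0057) / (7) = 0.9714
  x3 = (12 - (1)·0.9028 - (-3)·0.9143) / (5) = 2.7680

(1.2366, 0.9714, 2.7680)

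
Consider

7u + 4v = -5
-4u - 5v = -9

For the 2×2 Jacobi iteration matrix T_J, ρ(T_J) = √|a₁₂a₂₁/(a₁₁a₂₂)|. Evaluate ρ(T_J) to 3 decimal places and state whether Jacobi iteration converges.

0.676

a₁₂a₂₁/(a₁₁a₂₂) = (4)·(-4) / ((7)·(-5)) = 0.457143
ρ = √|0.457143| = √0.457143 = 0.676
ρ < 1, so Jacobi converges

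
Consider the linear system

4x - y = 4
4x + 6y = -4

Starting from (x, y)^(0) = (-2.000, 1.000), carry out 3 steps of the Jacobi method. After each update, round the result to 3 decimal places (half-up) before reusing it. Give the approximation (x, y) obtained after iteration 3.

(0.625, -1.445)

Iteration 1:
  x = (4 - (-1)·1.000) / (4) = 1.250
  y = (-4 - (4)·-2.000) / (6) = 0.667
Iteration 2:
  x = (4 - (-1)·0.667) / (4) = 1.167
  y = (-4 - (4)·1.250) / (6) = -1.500
Iteration 3:
  x = (4 - (-1)·-1.500) / (4) = 0.625
  y = (-4 - (4)·1.167) / (6) = -1.445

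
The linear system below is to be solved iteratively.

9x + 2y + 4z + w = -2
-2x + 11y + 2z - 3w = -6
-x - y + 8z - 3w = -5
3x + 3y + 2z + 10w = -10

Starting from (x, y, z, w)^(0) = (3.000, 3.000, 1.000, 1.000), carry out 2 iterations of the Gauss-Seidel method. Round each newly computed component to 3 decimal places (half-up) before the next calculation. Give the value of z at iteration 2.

-0.754

Iteration 1:
  x = (-2 - (2)·3.000 - (4)·1.000 - (1)·1.000) / (9) = -1.444
  y = (-6 - (-2)·-1.444 - (2)·1.000 - (-3)·1.000) / (11) = -0.717
  z = (-5 - (-1)·-1.444 - (-1)·-0.717 - (-3)·1.000) / (8) = -0.520
  w = (-10 - (3)·-1.444 - (3)·-0.717 - (2)·-0.520) / (10) = -0.248
Iteration 2:
  x = (-2 - (2)·-0.717 - (4)·-0.520 - (1)·-0.248) / (9) = 0.196
  y = (-6 - (-2)·0.196 - (2)·-0.520 - (-3)·-0.248) / (11) = -0.483
  z = (-5 - (-1)·0.196 - (-1)·-0.483 - (-3)·-0.248) / (8) = -0.754
  w = (-10 - (3)·0.196 - (3)·-0.483 - (2)·-0.754) / (10) = -0.763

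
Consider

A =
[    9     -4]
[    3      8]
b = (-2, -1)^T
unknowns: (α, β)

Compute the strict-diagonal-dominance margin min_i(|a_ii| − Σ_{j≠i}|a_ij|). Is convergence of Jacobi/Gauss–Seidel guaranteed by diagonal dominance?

row 1: |9| − (4) = 5
row 2: |8| − (3) = 5
minimum over rows = 5 → strictly diagonally dominant (convergence guaranteed)

5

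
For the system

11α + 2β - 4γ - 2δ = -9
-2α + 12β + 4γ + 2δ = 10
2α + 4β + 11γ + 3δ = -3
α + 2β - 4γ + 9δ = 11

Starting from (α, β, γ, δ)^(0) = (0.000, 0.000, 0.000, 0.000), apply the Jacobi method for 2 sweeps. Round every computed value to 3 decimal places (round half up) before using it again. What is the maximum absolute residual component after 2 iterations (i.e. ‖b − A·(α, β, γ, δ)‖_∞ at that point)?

2.324

Iteration 1:
  α = (-9 - (2)·0.000 - (-4)·0.000 - (-2)·0.000) / (11) = -0.818
  β = (10 - (-2)·0.000 - (4)·0.000 - (2)·0.000) / (12) = 0.833
  γ = (-3 - (2)·0.000 - (4)·0.000 - (3)·0.000) / (11) = -0.273
  δ = (11 - (1)·0.000 - (2)·0.000 - (-4)·0.000) / (9) = 1.222
Iteration 2:
  α = (-9 - (2)·0.833 - (-4)·-0.273 - (-2)·1.222) / (11) = -0.847
  β = (10 - (-2)·-0.818 - (4)·-0.273 - (2)·1.222) / (12) = 0.584
  γ = (-3 - (2)·-0.818 - (4)·0.833 - (3)·1.222) / (11) = -0.760
  δ = (11 - (1)·-0.818 - (2)·0.833 - (-4)·-0.273) / (9) = 1.007
Residual b − A·x = (-1.877, 2.324, 1.697, -1.424); ∞-norm = 2.324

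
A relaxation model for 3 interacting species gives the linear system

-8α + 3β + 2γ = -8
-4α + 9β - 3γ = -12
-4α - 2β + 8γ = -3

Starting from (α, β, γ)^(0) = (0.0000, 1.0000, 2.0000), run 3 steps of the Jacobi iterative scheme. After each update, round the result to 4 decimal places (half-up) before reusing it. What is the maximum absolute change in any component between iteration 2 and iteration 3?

Iteration 1:
  α = (-8 - (3)·1.0000 - (2)·2.0000) / (-8) = 1.8750
  β = (-12 - (-4)·0.0000 - (-3)·2.0000) / (9) = -0.6667
  γ = (-3 - (-4)·0.0000 - (-2)·1.0000) / (8) = -0.1250
Iteration 2:
  α = (-8 - (3)·-0.6667 - (2)·-0.1250) / (-8) = 0.7187
  β = (-12 - (-4)·1.8750 - (-3)·-0.1250) / (9) = -0.5417
  γ = (-3 - (-4)·1.8750 - (-2)·-0.6667) / (8) = 0.3958
Iteration 3:
  α = (-8 - (3)·-0.5417 - (2)·0.3958) / (-8) = 0.8958
  β = (-12 - (-4)·0.7187 - (-3)·0.3958) / (9) = -0.8820
  γ = (-3 - (-4)·0.7187 - (-2)·-0.5417) / (8) = -0.1511
Change: (0.1771, -0.3403, -0.5469) → max |·| = 0.5469

0.5469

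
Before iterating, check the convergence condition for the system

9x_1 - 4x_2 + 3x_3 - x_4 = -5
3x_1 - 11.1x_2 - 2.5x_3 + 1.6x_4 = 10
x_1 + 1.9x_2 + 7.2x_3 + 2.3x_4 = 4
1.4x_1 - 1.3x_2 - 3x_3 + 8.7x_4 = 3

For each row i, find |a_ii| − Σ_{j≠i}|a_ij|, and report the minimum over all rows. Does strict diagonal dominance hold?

row 1: |9| − (4+3+1) = 1
row 2: |-11.1| − (3+2.5+1.6) = 4
row 3: |7.2| − (1+1.9+2.3) = 2
row 4: |8.7| − (1.4+1.3+3) = 3
minimum over rows = 1 → strictly diagonally dominant (convergence guaranteed)

1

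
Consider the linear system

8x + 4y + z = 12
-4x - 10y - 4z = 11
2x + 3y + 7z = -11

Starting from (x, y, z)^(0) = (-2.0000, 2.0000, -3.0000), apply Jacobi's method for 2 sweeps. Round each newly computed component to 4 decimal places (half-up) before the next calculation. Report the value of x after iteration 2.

1.2821

Iteration 1:
  x = (12 - (4)·2.0000 - (1)·-3.0000) / (8) = 0.8750
  y = (11 - (-4)·-2.0000 - (-4)·-3.0000) / (-10) = 0.9000
  z = (-11 - (2)·-2.0000 - (3)·2.0000) / (7) = -1.8571
Iteration 2:
  x = (12 - (4)·0.9000 - (1)·-1.8571) / (8) = 1.2821
  y = (11 - (-4)·0.8750 - (-4)·-1.8571) / (-10) = -0.7072
  z = (-11 - (2)·0.8750 - (3)·0.9000) / (7) = -2.2071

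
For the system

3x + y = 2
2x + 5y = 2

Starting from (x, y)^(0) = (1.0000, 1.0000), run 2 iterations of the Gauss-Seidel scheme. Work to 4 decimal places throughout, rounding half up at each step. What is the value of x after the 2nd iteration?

Iteration 1:
  x = (2 - (1)·1.0000) / (3) = 0.3333
  y = (2 - (2)·0.3333) / (5) = 0.2667
Iteration 2:
  x = (2 - (1)·0.2667) / (3) = 0.5778
  y = (2 - (2)·0.5778) / (5) = 0.1689

0.5778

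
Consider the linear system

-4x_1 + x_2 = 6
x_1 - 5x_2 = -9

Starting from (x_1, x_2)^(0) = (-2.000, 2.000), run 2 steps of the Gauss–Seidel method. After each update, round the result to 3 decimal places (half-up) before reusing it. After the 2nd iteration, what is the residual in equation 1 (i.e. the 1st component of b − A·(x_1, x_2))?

0.020

Iteration 1:
  x_1 = (6 - (1)·2.000) / (-4) = -1.000
  x_2 = (-9 - (1)·-1.000) / (-5) = 1.600
Iteration 2:
  x_1 = (6 - (1)·1.600) / (-4) = -1.100
  x_2 = (-9 - (1)·-1.100) / (-5) = 1.580
Residual b − A·x = (0.020, 0.000)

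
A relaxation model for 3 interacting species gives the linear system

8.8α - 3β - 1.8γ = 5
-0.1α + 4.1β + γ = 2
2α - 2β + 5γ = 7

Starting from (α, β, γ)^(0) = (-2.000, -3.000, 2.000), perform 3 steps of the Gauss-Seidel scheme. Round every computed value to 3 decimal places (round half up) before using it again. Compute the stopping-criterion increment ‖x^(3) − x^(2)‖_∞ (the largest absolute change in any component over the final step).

0.072

Iteration 1:
  α = (5 - (-3)·-3.000 - (-1.8)·2.000) / (8.8) = -0.045
  β = (2 - (-0.1)·-0.045 - (1)·2.000) / (4.1) = -0.001
  γ = (7 - (2)·-0.045 - (-2)·-0.001) / (5) = 1.418
Iteration 2:
  α = (5 - (-3)·-0.001 - (-1.8)·1.418) / (8.8) = 0.858
  β = (2 - (-0.1)·0.858 - (1)·1.418) / (4.1) = 0.163
  γ = (7 - (2)·0.858 - (-2)·0.163) / (5) = 1.122
Iteration 3:
  α = (5 - (-3)·0.163 - (-1.8)·1.122) / (8.8) = 0.853
  β = (2 - (-0.1)·0.853 - (1)·1.122) / (4.1) = 0.235
  γ = (7 - (2)·0.853 - (-2)·0.235) / (5) = 1.153
Change: (-0.005, 0.072, 0.031) → max |·| = 0.072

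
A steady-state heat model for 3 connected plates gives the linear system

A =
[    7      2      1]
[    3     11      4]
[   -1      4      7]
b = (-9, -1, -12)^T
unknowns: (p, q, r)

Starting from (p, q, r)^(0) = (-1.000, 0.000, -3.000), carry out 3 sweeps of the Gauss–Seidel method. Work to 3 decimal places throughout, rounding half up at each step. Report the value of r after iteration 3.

Iteration 1:
  p = (-9 - (2)·0.000 - (1)·-3.000) / (7) = -0.857
  q = (-1 - (3)·-0.857 - (4)·-3.000) / (11) = 1.234
  r = (-12 - (-1)·-0.857 - (4)·1.234) / (7) = -2.542
Iteration 2:
  p = (-9 - (2)·1.234 - (1)·-2.542) / (7) = -1.275
  q = (-1 - (3)·-1.275 - (4)·-2.542) / (11) = 1.181
  r = (-12 - (-1)·-1.275 - (4)·1.181) / (7) = -2.571
Iteration 3:
  p = (-9 - (2)·1.181 - (1)·-2.571) / (7) = -1.256
  q = (-1 - (3)·-1.256 - (4)·-2.571) / (11) = 1.187
  r = (-12 - (-1)·-1.256 - (4)·1.187) / (7) = -2.572

-2.572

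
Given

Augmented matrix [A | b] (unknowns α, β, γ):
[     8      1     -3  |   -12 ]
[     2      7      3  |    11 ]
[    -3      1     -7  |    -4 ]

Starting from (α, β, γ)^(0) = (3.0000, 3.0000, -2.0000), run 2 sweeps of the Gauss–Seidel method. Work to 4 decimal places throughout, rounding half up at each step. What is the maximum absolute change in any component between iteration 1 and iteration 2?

Iteration 1:
  α = (-12 - (1)·3.0000 - (-3)·-2.0000) / (8) = -2.6250
  β = (11 - (2)·-2.6250 - (3)·-2.0000) / (7) = 3.1786
  γ = (-4 - (-3)·-2.6250 - (1)·3.1786) / (-7) = 2.1505
Iteration 2:
  α = (-12 - (1)·3.1786 - (-3)·2.1505) / (8) = -1.0909
  β = (11 - (2)·-1.0909 - (3)·2.1505) / (7) = 0.9615
  γ = (-4 - (-3)·-1.0909 - (1)·0.9615) / (-7) = 1.1763
Change: (1.5341, -2.2171, -0.9742) → max |·| = 2.2171

2.2171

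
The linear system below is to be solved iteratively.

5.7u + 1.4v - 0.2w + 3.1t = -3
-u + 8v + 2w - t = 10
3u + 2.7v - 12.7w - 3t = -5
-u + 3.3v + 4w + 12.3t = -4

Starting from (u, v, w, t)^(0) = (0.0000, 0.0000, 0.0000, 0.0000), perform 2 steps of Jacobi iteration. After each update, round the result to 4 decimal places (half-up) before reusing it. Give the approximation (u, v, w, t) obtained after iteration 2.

(-0.6427, 1.0451, 0.6119, -0.8314)

Iteration 1:
  u = (-3 - (1.4)·0.0000 - (-0.2)·0.0000 - (3.1)·0.0000) / (5.7) = -0.5263
  v = (10 - (-1)·0.0000 - (2)·0.0000 - (-1)·0.0000) / (8) = 1.2500
  w = (-5 - (3)·0.0000 - (2.7)·0.0000 - (-3)·0.0000) / (-12.7) = 0.3937
  t = (-4 - (-1)·0.0000 - (3.3)·0.0000 - (4)·0.0000) / (12.3) = -0.3252
Iteration 2:
  u = (-3 - (1.4)·1.2500 - (-0.2)·0.3937 - (3.1)·-0.3252) / (5.7) = -0.6427
  v = (10 - (-1)·-0.5263 - (2)·0.3937 - (-1)·-0.3252) / (8) = 1.0451
  w = (-5 - (3)·-0.5263 - (2.7)·1.2500 - (-3)·-0.3252) / (-12.7) = 0.6119
  t = (-4 - (-1)·-0.5263 - (3.3)·1.2500 - (4)·0.3937) / (12.3) = -0.8314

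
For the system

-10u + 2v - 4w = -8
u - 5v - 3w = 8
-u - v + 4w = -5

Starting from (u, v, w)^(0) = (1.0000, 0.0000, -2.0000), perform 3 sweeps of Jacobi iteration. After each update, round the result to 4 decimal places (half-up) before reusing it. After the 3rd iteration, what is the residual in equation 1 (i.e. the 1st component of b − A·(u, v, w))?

-0.6240

Iteration 1:
  u = (-8 - (2)·0.0000 - (-4)·-2.0000) / (-10) = 1.6000
  v = (8 - (1)·1.0000 - (-3)·-2.0000) / (-5) = -0.2000
  w = (-5 - (-1)·1.0000 - (-1)·0.0000) / (4) = -1.0000
Iteration 2:
  u = (-8 - (2)·-0.2000 - (-4)·-1.0000) / (-10) = 1.1600
  v = (8 - (1)·1.6000 - (-3)·-1.0000) / (-5) = -0.6800
  w = (-5 - (-1)·1.6000 - (-1)·-0.2000) / (4) = -0.9000
Iteration 3:
  u = (-8 - (2)·-0.6800 - (-4)·-0.9000) / (-10) = 1.0240
  v = (8 - (1)·1.1600 - (-3)·-0.9000) / (-5) = -0.8280
  w = (-5 - (-1)·1.1600 - (-1)·-0.6800) / (4) = -1.1300
Residual b − A·x = (-0.6240, -0.5540, -0.2840)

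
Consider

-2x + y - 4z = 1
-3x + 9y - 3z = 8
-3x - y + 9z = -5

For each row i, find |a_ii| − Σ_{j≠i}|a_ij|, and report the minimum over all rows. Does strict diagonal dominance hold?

row 1: |-2| − (1+4) = -3
row 2: |9| − (3+3) = 3
row 3: |9| − (3+1) = 5
minimum over rows = -3 → not strictly diagonally dominant

-3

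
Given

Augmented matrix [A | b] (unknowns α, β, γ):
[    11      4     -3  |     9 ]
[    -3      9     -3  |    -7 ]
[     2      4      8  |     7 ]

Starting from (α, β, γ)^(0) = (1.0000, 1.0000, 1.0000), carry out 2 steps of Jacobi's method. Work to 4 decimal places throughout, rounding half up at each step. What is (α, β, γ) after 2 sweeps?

Iteration 1:
  α = (9 - (4)·1.0000 - (-3)·1.0000) / (11) = 0.7273
  β = (-7 - (-3)·1.0000 - (-3)·1.0000) / (9) = -0.1111
  γ = (7 - (2)·1.0000 - (4)·1.0000) / (8) = 0.1250
Iteration 2:
  α = (9 - (4)·-0.1111 - (-3)·0.1250) / (11) = 0.8927
  β = (-7 - (-3)·0.7273 - (-3)·0.1250) / (9) = -0.4937
  γ = (7 - (2)·0.7273 - (4)·-0.1111) / (8) = 0.7487

(0.8927, -0.4937, 0.7487)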